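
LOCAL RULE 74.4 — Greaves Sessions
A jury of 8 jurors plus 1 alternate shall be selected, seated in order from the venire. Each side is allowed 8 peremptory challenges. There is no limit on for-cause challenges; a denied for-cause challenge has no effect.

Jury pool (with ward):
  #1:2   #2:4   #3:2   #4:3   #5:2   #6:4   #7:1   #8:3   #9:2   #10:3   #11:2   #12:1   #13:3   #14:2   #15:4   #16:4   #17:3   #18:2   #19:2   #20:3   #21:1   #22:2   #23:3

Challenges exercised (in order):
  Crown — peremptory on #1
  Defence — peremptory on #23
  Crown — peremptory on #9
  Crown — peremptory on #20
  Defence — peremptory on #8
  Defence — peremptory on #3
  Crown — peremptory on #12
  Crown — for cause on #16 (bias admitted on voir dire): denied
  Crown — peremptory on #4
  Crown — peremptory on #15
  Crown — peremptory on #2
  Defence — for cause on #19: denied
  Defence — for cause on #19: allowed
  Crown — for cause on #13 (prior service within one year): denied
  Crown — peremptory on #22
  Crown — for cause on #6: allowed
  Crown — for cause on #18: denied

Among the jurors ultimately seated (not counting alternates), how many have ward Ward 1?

Removed: #1, #2, #3, #4, #6, #8, #9, #12, #15, #19, #20, #22, #23.
Seated jurors 1–8: #5, #7, #10, #11, #13, #14, #16, #17 (alternates #18 not counted).
Of those, in Ward 1: #7 → 1.

1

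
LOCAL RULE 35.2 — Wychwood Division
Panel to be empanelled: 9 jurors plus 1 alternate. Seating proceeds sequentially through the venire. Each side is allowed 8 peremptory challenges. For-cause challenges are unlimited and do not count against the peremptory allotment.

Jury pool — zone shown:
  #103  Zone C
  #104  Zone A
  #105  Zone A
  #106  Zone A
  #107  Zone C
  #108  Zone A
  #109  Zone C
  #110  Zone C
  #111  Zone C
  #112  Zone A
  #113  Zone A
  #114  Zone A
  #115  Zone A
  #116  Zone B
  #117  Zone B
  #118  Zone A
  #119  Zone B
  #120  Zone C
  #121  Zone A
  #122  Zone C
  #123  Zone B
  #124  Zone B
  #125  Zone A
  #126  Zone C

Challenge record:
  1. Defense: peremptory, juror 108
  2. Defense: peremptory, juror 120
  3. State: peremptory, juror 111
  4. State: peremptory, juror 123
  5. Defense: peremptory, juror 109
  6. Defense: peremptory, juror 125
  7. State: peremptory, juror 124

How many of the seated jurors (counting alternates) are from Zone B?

Removed: #108, #109, #111, #120, #123, #124, #125.
Seated (10 incl. alternates): #103, #104, #105, #106, #107, #110, #112, #113, #114, #115.
None of those are in Zone B → 0.

0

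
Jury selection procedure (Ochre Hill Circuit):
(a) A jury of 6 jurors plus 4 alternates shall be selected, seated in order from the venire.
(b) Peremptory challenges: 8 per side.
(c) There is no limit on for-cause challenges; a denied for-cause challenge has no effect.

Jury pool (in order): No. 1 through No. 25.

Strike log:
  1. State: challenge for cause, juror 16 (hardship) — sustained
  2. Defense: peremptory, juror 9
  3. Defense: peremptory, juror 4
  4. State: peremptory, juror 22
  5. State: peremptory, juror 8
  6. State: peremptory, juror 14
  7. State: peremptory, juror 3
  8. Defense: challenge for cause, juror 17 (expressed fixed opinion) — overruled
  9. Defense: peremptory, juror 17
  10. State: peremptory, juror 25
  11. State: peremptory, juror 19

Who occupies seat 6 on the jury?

Removed: #3, #4, #8, #9, #14, #16, #17, #19, #22, #25.
Seating in order: seats 1–6 → #1, #2, #5, #6, #7, #10; alternates → #11, #12, #13, #15.
So seat 6 is #10.

10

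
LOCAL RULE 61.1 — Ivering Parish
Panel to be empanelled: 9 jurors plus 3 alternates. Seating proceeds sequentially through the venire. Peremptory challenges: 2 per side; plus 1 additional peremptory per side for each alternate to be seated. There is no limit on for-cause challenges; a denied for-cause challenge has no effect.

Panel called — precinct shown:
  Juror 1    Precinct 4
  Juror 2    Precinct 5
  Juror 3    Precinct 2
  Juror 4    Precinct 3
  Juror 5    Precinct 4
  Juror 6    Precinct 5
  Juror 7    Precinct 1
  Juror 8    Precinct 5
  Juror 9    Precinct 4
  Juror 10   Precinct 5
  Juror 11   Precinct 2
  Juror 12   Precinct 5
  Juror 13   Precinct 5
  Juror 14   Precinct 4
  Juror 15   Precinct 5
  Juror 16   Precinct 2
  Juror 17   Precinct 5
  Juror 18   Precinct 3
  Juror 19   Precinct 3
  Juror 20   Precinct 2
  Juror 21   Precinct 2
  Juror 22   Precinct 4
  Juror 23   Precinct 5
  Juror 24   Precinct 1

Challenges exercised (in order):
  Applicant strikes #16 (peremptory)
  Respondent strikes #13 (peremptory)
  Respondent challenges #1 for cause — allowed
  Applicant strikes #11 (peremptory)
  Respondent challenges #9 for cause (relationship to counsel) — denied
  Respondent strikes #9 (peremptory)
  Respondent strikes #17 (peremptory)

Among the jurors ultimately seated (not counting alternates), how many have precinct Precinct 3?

1

Removed: #1, #9, #11, #13, #16, #17.
Seated jurors 1–9: #2, #3, #4, #5, #6, #7, #8, #10, #12 (alternates #14, #15, #18 not counted).
Of those, in Precinct 3: #4 → 1.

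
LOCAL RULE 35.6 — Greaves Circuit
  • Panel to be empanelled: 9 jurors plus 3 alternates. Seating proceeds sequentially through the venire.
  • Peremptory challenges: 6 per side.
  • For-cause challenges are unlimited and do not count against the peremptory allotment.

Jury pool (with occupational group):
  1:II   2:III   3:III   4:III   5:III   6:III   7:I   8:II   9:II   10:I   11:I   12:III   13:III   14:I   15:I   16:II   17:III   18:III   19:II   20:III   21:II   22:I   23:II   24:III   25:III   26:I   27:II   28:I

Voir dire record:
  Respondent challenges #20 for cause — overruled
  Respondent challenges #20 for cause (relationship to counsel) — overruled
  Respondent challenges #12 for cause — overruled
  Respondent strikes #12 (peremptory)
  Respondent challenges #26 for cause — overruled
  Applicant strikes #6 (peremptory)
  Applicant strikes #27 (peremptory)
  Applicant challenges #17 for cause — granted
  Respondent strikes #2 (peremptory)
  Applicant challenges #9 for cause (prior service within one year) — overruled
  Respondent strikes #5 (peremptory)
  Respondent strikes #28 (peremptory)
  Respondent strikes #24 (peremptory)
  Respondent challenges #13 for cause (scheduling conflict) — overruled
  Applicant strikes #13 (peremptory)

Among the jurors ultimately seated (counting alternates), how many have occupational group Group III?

3

Removed: #2, #5, #6, #12, #13, #17, #24, #27, #28.
Seated (12 incl. alternates): #1, #3, #4, #7, #8, #9, #10, #11, #14, #15, #16, #18.
Of those, in Group III: #3, #4, #18 → 3.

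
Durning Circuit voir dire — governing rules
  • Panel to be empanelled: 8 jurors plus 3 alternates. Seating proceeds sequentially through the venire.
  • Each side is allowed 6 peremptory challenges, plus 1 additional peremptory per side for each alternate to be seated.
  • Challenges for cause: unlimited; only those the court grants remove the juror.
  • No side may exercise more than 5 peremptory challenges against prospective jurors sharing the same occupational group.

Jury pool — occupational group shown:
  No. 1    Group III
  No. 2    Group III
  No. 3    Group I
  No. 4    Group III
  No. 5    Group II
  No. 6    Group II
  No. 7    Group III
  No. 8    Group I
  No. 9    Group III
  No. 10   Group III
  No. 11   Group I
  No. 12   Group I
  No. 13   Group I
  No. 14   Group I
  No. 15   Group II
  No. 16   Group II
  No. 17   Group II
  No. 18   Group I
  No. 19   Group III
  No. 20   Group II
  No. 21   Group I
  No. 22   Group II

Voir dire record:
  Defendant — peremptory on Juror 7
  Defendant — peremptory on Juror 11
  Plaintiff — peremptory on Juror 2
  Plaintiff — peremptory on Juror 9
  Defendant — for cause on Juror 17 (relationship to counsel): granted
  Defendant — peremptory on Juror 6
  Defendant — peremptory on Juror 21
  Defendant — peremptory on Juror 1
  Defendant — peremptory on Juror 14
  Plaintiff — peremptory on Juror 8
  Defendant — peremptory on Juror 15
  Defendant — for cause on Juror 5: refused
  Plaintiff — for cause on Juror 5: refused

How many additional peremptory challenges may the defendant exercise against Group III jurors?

Defendant peremptories so far: #7, #11, #6, #21, #1, #14, #15 — 7 of 9 used, 2 left overall.
Against Group III: #7, #1 — 2 used; per-group cap 5 leaves 3.
Binding limit: min(2, 3) = 2.

2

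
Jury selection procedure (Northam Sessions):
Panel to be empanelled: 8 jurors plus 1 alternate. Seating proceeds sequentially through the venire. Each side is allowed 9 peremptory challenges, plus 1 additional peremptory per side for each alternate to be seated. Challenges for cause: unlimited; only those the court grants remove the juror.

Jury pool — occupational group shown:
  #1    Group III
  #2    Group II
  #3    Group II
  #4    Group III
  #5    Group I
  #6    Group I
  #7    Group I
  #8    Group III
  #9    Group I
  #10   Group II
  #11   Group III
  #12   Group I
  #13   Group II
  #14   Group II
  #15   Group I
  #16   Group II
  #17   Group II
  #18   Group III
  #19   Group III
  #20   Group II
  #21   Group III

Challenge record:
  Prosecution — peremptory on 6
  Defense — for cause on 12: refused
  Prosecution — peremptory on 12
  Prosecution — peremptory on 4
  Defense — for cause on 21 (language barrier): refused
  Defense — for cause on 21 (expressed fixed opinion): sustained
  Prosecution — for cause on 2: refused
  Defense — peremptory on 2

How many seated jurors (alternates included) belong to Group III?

3

Removed: #2, #4, #6, #12, #21.
Seated (9 incl. alternates): #1, #3, #5, #7, #8, #9, #10, #11, #13.
Of those, in Group III: #1, #8, #11 → 3.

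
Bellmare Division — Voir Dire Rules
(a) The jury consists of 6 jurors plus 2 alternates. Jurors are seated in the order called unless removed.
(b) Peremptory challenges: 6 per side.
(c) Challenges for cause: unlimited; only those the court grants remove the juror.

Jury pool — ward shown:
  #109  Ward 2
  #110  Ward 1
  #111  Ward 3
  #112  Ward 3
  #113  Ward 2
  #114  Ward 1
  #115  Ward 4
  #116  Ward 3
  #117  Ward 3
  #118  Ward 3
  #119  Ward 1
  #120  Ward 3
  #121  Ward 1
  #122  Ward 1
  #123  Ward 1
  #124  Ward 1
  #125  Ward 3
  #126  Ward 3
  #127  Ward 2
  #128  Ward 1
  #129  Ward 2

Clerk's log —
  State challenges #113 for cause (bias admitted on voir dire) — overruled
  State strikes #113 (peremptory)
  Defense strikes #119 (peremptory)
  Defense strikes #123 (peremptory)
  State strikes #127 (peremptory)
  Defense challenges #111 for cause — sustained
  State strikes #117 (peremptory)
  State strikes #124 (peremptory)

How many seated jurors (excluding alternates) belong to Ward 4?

Removed: #111, #113, #117, #119, #123, #124, #127.
Seated jurors 1–6: #109, #110, #112, #114, #115, #116 (alternates #118, #120 not counted).
Of those, in Ward 4: #115 → 1.

1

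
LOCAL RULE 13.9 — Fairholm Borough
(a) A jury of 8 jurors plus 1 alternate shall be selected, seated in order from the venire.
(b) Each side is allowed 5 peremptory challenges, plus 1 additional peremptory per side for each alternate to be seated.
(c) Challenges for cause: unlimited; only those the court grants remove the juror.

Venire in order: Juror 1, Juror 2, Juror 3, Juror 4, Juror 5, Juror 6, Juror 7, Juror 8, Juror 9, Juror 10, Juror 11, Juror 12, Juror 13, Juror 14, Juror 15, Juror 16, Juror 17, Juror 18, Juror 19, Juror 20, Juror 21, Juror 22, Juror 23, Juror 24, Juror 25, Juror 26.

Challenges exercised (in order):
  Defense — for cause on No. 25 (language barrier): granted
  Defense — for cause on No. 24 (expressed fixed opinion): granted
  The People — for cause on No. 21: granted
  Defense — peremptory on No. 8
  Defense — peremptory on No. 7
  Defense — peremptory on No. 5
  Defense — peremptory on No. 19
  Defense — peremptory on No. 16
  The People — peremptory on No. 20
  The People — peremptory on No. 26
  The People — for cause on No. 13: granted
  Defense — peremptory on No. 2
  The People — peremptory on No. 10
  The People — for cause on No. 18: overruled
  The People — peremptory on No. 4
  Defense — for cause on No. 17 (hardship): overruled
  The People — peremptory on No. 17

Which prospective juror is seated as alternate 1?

Removed: #2, #4, #5, #7, #8, #10, #13, #16, #17, #19, #20, #21, #24, #25, #26. (#18 stays — for-cause denied.)
Seating in order: seats 1–8 → #1, #3, #6, #9, #11, #12, #14, #15; alternates → #18.
So alternate 1 is #18.

18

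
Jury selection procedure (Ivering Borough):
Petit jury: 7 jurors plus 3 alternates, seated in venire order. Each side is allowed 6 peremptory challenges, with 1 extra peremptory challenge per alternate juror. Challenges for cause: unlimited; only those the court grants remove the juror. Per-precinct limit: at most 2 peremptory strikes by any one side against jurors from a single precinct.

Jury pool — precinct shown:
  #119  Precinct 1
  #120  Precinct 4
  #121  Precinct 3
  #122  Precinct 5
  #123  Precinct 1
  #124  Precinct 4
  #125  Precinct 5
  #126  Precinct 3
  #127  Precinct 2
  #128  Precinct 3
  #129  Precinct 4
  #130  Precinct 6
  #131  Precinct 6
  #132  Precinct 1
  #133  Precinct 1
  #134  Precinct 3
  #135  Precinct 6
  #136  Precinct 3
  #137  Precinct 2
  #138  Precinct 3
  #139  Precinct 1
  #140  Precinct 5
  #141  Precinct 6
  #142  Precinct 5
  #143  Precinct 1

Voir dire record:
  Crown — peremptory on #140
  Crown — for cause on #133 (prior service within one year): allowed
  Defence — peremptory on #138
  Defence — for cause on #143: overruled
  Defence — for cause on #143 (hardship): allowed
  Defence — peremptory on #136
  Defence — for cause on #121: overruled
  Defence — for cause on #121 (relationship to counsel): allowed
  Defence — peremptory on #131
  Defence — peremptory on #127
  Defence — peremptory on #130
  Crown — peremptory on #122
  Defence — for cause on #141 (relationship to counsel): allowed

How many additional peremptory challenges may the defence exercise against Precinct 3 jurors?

Defence peremptories so far: #138, #136, #131, #127, #130 — 5 of 9 used, 4 left overall.
Against Precinct 3: #138, #136 — 2 used; per-precinct cap 2 leaves 0.
Binding limit: min(4, 0) = 0.

0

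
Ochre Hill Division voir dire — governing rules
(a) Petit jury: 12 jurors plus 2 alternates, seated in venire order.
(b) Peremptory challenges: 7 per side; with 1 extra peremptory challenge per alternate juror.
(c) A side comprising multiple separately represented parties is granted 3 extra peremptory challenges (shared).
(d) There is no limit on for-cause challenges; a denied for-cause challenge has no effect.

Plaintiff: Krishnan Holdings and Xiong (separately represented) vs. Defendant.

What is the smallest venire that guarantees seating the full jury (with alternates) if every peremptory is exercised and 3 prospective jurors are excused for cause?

38

Seats to fill: 12 + 2 alternates = 14.
Peremptories — Plaintiff: 7 + 1×2 + 3 = 12; Defendant: 7 + 1×2 = 9; total 21.
For-cause removals: 3.
Minimum venire: 14 + 21 + 3 = 38.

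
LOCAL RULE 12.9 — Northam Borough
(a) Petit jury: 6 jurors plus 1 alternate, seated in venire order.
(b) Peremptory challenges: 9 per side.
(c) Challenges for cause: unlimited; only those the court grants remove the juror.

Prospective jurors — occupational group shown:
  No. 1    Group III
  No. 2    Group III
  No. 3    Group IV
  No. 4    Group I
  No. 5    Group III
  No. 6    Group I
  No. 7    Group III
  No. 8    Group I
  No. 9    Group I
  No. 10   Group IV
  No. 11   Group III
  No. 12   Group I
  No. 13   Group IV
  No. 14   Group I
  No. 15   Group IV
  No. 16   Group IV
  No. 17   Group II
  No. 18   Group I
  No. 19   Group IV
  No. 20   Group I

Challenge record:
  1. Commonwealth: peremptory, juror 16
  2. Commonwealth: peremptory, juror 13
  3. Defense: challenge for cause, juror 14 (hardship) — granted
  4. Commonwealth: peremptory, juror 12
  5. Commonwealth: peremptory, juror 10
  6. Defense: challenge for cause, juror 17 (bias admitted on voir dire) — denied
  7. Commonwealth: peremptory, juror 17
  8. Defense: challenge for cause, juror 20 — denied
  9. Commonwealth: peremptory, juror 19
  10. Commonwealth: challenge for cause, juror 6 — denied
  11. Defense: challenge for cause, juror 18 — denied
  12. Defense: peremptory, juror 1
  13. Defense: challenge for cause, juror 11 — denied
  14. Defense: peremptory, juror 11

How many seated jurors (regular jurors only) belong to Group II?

Removed: #1, #10, #11, #12, #13, #14, #16, #17, #19.
Seated jurors 1–6: #2, #3, #4, #5, #6, #7 (alternates #8 not counted).
None of those are in Group II → 0.

0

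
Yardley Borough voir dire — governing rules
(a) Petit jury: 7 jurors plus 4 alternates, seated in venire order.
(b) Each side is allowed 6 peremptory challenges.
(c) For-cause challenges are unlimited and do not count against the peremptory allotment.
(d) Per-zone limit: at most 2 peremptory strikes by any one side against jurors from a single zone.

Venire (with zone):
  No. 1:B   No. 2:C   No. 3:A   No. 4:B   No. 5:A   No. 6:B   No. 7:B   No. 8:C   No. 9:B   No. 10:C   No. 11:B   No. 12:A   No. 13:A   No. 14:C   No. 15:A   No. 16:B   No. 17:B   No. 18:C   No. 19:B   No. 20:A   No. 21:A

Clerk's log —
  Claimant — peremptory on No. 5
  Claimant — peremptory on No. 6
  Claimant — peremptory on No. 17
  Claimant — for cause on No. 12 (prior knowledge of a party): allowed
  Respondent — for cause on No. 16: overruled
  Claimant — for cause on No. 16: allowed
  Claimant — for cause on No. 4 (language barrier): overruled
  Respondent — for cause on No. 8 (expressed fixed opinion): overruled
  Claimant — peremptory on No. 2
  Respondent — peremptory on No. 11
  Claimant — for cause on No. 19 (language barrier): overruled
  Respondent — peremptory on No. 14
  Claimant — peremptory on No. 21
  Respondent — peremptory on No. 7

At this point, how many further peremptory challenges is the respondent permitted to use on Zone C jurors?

1

Respondent peremptories so far: #11, #14, #7 — 3 of 6 used, 3 left overall.
Against Zone C: #14 — 1 used; per-zone cap 2 leaves 1.
Binding limit: min(3, 1) = 1.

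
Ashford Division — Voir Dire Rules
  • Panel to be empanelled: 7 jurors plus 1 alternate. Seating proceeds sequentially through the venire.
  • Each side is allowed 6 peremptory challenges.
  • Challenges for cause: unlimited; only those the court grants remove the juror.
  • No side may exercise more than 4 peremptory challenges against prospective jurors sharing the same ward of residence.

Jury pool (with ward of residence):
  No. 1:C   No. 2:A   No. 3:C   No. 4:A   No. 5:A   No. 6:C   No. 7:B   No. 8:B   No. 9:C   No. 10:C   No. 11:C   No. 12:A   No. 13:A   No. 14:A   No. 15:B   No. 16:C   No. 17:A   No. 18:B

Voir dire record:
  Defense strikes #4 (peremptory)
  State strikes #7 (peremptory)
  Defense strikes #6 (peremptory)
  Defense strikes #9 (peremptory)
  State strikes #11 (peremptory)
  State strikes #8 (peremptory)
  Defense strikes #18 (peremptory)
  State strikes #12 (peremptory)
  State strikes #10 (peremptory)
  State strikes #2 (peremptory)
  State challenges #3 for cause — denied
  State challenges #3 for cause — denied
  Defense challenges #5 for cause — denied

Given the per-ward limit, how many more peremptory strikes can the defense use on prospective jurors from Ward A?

Defense peremptories so far: #4, #6, #9, #18 — 4 of 6 used, 2 left overall.
Against Ward A: #4 — 1 used; per-ward cap 4 leaves 3.
Binding limit: min(2, 3) = 2.

2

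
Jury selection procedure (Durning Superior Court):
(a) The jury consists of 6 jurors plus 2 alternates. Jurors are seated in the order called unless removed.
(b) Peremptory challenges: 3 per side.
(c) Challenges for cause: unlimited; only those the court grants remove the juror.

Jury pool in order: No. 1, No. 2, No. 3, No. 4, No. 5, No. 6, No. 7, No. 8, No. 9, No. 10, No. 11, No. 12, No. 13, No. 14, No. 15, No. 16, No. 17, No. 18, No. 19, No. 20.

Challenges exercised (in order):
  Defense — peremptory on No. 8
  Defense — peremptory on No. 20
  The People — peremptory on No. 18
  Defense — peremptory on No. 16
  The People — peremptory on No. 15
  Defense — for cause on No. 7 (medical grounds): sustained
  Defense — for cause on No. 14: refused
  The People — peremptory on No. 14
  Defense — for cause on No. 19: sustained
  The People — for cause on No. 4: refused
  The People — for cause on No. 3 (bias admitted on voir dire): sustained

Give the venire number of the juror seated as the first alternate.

Removed: #3, #7, #8, #14, #15, #16, #18, #19, #20. (#4 stays — for-cause denied.)
Seating in order: seats 1–6 → #1, #2, #4, #5, #6, #9; alternates → #10, #11.
So alternate 1 is #10.

10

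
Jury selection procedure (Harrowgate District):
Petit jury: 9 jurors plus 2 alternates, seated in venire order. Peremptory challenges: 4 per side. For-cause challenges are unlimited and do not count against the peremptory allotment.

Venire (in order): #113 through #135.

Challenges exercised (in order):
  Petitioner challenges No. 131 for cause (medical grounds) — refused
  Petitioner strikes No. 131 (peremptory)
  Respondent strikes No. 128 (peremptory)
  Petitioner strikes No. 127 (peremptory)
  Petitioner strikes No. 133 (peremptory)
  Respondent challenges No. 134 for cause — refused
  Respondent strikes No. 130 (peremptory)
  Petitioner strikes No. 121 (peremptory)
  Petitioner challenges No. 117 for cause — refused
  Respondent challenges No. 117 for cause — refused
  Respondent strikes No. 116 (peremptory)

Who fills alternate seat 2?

125

Removed: #116, #121, #127, #128, #130, #131, #133. (#117, #134 stay — for-cause denied.)
Seating in order: seats 1–9 → #113, #114, #115, #117, #118, #119, #120, #122, #123; alternates → #124, #125.
So alternate 2 is #125.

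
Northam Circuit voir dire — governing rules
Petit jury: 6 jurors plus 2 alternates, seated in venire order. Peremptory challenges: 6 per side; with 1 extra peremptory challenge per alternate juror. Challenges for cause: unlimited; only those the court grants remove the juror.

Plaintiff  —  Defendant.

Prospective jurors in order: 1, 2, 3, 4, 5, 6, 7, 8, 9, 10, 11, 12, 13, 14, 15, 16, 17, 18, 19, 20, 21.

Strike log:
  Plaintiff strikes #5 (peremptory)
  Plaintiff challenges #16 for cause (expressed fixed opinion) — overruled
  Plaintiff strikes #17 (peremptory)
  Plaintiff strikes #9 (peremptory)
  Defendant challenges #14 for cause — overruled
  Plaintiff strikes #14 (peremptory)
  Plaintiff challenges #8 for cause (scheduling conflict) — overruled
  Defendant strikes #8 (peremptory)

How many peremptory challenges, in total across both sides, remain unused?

11

Plaintiff allotment: 6 base + 1 × 2 alternates = 8. Defendant allotment: 6 base + 1 × 2 alternates = 8.
Plaintiff peremptories used: #5, #17, #9, #14 — 4 (for-cause on #16, #8 don't count).
Defendant peremptories used: #8 — 1 (the for-cause on #14 doesn't count).
Remaining: (8 − 4) + (8 − 1) = 11.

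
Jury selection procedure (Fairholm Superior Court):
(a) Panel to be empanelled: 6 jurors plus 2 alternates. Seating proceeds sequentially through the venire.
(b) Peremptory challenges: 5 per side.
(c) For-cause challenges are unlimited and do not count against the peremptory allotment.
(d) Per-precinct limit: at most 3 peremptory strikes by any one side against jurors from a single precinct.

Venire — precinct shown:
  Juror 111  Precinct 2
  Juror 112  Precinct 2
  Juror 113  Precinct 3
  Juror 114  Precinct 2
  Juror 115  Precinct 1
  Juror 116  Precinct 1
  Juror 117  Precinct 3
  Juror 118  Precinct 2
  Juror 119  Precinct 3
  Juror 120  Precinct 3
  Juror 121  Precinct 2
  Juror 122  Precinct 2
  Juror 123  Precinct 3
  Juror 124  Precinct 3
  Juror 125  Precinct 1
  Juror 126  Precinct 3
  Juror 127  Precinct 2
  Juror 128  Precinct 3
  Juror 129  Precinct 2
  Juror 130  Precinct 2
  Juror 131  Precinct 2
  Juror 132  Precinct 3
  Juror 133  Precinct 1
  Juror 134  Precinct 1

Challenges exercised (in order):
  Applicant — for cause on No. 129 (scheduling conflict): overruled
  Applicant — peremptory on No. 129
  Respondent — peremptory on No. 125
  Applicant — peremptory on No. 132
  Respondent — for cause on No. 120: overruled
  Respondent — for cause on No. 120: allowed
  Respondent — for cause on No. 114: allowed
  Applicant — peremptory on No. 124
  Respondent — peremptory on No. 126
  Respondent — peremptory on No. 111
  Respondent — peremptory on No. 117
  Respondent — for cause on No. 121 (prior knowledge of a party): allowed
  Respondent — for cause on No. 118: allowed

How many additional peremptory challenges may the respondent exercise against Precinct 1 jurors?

Respondent peremptories so far: #125, #126, #111, #117 — 4 of 5 used, 1 left overall.
Against Precinct 1: #125 — 1 used; per-precinct cap 3 leaves 2.
Binding limit: min(1, 2) = 1.

1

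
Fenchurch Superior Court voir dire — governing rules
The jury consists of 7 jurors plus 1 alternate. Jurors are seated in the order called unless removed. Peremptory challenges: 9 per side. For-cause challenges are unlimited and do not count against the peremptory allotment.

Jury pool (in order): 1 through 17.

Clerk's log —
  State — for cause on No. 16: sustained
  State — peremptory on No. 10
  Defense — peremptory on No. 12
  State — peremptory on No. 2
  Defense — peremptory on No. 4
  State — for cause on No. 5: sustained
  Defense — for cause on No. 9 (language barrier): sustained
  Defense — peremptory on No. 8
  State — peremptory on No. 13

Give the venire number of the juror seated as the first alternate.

17

Removed: #2, #4, #5, #8, #9, #10, #12, #13, #16.
Filling seats in venire order through position 8: #1, #3, #6, #7, #11, #14, #15, #17.
So alternate 1 is #17.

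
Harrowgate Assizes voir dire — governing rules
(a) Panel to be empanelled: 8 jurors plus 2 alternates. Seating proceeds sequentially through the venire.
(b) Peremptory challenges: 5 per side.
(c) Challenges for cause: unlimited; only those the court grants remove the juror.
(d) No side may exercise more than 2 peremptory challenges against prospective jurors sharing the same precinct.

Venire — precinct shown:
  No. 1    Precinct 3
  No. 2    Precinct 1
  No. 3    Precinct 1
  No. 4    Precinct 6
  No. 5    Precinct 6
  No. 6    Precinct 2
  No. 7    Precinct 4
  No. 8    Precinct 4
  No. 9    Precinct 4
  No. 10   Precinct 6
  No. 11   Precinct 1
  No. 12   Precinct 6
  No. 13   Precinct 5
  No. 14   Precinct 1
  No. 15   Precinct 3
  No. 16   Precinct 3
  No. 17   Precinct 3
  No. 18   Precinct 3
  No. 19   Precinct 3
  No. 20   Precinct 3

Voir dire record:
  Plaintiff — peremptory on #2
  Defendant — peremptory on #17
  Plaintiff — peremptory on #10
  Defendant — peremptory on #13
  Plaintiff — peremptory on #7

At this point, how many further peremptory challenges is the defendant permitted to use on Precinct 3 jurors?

Defendant peremptories so far: #17, #13 — 2 of 5 used, 3 left overall.
Against Precinct 3: #17 — 1 used; per-precinct cap 2 leaves 1.
Binding limit: min(3, 1) = 1.

1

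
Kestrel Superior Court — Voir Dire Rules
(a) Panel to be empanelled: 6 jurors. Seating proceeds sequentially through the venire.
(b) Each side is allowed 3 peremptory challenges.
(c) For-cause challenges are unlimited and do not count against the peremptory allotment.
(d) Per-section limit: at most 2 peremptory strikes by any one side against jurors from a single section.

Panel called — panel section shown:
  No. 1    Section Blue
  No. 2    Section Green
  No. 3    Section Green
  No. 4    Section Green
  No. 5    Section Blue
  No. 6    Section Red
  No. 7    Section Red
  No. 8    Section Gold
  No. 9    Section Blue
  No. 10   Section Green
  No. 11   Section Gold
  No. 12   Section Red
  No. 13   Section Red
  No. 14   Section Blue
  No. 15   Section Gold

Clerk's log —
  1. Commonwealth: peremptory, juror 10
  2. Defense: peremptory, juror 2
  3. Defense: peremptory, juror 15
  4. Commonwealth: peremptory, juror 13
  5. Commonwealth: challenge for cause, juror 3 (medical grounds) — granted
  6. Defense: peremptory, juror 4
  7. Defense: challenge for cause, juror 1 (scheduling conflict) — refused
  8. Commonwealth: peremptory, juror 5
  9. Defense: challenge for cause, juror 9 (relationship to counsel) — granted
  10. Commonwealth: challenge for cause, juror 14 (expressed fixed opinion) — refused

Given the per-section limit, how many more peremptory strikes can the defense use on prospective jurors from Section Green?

Defense peremptories so far: #2, #15, #4 — 3 of 3 used, 0 left overall.
Against Section Green: #2, #4 — 2 used; per-section cap 2 leaves 0.
Binding limit: min(0, 0) = 0.

0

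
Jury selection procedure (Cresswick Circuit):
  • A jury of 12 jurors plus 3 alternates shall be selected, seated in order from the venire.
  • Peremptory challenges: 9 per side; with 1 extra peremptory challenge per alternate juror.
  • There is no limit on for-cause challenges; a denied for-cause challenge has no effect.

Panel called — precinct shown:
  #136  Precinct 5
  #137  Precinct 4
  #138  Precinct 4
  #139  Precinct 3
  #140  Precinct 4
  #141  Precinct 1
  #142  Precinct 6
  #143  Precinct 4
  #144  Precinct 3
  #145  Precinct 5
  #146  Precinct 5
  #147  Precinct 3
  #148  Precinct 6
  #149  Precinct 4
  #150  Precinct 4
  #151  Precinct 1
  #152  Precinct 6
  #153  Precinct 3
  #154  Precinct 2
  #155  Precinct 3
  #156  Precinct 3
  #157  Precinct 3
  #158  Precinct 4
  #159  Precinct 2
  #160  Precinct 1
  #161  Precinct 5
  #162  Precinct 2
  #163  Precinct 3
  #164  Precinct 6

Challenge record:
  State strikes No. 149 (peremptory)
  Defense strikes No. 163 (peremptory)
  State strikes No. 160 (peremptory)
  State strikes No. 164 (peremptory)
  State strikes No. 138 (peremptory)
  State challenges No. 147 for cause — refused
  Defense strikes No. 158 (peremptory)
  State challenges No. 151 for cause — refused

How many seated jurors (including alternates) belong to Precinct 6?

3

Removed: #138, #149, #158, #160, #163, #164.
Seated (15 incl. alternates): #136, #137, #139, #140, #141, #142, #143, #144, #145, #146, #147, #148, #150, #151, #152.
Of those, in Precinct 6: #142, #148, #152 → 3.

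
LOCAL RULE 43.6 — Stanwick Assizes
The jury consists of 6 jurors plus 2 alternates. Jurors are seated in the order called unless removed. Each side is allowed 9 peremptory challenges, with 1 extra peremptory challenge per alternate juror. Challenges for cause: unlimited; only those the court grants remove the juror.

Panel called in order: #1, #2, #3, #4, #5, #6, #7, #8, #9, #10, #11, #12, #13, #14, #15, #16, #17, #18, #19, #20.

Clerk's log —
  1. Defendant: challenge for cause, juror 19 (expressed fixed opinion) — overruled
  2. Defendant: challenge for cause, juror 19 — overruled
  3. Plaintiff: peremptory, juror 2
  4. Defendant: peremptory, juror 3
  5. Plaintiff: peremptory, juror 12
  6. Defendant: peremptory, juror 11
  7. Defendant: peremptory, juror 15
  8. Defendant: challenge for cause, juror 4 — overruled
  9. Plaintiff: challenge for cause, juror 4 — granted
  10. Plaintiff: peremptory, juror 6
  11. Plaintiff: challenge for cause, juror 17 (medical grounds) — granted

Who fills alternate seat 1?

13

Removed: #2, #3, #4, #6, #11, #12, #15, #17. (#19 stays — for-cause denied.)
Filling seats in venire order through position 7: #1, #5, #7, #8, #9, #10, #13.
So alternate 1 is #13.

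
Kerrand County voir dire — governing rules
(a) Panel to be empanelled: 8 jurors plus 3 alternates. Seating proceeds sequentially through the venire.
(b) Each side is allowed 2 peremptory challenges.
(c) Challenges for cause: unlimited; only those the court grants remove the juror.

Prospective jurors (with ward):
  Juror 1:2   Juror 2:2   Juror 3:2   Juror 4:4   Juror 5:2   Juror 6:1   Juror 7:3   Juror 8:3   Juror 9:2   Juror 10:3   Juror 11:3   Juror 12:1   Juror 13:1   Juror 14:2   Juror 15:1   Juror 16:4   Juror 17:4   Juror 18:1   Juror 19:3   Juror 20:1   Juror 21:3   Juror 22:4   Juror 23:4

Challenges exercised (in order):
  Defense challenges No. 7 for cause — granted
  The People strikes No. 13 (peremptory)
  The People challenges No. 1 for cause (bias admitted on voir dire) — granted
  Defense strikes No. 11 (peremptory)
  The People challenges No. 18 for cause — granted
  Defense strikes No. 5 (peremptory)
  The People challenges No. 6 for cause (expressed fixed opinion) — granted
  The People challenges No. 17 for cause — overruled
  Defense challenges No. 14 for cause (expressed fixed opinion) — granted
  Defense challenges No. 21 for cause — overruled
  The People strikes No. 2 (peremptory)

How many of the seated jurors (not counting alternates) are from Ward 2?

2

Removed: #1, #2, #5, #6, #7, #11, #13, #14, #18.
Seated jurors 1–8: #3, #4, #8, #9, #10, #12, #15, #16 (alternates #17, #19, #20 not counted).
Of those, in Ward 2: #3, #9 → 2.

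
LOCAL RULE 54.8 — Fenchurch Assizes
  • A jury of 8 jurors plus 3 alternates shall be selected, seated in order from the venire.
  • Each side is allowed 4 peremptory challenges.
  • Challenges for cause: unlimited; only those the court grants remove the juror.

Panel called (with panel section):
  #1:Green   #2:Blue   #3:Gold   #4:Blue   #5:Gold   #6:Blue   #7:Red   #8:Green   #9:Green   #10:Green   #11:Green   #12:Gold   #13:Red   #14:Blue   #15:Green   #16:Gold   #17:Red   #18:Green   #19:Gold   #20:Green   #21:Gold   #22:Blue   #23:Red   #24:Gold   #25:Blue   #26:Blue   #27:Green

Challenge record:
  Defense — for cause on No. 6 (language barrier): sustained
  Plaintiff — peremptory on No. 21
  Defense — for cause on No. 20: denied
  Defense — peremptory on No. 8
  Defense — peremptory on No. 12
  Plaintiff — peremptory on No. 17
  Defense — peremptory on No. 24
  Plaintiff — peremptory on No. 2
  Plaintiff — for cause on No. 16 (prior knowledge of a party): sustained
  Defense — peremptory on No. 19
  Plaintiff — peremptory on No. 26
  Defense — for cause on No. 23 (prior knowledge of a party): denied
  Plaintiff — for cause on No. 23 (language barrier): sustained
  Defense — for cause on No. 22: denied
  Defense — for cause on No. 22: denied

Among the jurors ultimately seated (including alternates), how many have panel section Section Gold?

2

Removed: #2, #6, #8, #12, #16, #17, #19, #21, #23, #24, #26.
Seated (11 incl. alternates): #1, #3, #4, #5, #7, #9, #10, #11, #13, #14, #15.
Of those, in Section Gold: #3, #5 → 2.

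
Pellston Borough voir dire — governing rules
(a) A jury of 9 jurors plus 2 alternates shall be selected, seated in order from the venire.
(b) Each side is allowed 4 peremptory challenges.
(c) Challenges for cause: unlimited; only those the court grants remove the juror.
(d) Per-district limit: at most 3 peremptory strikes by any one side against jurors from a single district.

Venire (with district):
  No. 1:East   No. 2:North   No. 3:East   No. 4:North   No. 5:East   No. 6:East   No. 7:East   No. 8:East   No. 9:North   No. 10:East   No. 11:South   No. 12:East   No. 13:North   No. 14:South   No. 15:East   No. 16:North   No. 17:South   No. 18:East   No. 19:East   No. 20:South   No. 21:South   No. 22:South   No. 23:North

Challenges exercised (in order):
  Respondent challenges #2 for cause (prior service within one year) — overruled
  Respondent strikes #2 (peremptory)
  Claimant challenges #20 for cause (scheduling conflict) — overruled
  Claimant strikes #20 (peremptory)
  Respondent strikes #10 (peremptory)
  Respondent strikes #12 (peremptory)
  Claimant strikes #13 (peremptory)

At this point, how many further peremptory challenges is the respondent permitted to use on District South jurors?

Respondent peremptories so far: #2, #10, #12 — 3 of 4 used, 1 left overall.
Against District South: none yet — per-district cap 3 leaves 3.
Binding limit: min(1, 3) = 1.

1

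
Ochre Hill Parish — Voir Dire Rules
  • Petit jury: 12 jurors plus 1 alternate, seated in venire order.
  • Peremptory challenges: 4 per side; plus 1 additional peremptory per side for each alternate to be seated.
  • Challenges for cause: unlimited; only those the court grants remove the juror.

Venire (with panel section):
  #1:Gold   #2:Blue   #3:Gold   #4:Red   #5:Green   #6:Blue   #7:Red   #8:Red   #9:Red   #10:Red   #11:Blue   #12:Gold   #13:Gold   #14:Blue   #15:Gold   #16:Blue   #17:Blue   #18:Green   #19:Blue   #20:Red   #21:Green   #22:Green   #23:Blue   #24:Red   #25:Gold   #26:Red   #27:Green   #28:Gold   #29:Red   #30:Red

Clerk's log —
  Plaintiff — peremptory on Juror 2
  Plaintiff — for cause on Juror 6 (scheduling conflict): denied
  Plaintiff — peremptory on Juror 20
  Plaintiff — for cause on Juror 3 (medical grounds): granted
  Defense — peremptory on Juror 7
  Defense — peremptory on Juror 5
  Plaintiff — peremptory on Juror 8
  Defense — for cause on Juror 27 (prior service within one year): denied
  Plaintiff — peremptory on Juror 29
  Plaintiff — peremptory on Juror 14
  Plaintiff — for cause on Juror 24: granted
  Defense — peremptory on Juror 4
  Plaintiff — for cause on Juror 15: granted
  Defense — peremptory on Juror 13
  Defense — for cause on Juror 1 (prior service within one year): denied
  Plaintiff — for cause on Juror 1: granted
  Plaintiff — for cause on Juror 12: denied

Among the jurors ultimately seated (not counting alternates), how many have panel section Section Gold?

1

Removed: #1, #2, #3, #4, #5, #7, #8, #13, #14, #15, #20, #24, #29.
Seated jurors 1–12: #6, #9, #10, #11, #12, #16, #17, #18, #19, #21, #22, #23 (alternates #25 not counted).
Of those, in Section Gold: #12 → 1.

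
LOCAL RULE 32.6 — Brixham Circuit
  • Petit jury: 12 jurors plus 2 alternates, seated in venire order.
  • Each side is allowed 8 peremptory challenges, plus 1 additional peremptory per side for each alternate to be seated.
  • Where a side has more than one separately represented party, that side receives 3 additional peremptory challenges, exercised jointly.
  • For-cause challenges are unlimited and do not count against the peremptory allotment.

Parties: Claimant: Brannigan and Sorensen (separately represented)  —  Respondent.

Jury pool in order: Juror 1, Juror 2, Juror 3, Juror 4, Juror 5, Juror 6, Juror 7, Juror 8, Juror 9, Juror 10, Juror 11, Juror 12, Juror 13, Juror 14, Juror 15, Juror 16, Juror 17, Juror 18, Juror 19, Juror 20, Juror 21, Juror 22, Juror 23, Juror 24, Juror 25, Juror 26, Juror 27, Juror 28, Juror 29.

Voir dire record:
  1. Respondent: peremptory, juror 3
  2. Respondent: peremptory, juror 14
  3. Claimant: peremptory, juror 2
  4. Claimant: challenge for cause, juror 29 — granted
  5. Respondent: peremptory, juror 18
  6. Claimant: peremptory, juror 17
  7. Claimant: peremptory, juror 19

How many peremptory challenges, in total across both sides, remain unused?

Claimant allotment: 8 base + 1 × 2 alternates + 3 multi-party = 13. Respondent allotment: 8 base + 1 × 2 alternates = 10.
Claimant peremptories used: #2, #17, #19 — 3 (the for-cause on #29 doesn't count).
Respondent peremptories used: #3, #14, #18 — 3.
Remaining: (13 − 3) + (10 − 3) = 17.

17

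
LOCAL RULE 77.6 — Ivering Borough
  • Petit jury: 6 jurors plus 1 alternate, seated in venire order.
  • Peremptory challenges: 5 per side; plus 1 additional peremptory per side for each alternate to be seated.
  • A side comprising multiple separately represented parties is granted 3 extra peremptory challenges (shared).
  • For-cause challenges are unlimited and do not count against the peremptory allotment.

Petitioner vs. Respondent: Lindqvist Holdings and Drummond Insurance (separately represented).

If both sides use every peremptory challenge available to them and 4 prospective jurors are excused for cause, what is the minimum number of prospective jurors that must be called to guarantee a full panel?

Seats to fill: 6 + 1 alternates = 7.
Peremptories — Petitioner: 5 + 1×1 = 6; Respondent: 5 + 1×1 + 3 = 9; total 15.
For-cause removals: 4.
Minimum venire: 7 + 15 + 4 = 26.

26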